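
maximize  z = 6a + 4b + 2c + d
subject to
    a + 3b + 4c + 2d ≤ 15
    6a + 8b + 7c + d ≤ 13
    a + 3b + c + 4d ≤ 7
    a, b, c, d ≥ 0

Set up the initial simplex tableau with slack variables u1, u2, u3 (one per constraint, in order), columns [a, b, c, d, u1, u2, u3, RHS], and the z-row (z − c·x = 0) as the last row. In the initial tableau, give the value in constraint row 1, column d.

2

Constraint 1 has coefficient 2 on d.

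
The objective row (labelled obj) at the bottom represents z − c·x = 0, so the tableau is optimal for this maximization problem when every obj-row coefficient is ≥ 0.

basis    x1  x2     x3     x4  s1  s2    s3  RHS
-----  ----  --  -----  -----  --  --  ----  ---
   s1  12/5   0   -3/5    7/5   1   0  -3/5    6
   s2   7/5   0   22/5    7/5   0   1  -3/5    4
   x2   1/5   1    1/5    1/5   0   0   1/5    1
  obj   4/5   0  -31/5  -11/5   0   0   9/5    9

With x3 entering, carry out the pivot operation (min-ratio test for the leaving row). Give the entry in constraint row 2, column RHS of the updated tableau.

10/11

Ratio test on column x3 — row 1: entry -3/5 ≤ 0; row 2: 4/(22/5) = 10/11; row 3: 1/(1/5) = 5. Minimum is 10/11 at row 2 (s2 leaves); pivot element 22/5.
Divide row 2 by 22/5; eliminate column x3 from the other rows.
In the new row 2, the RHS entry is the old entry divided by the pivot: 4/(22/5) = 10/11.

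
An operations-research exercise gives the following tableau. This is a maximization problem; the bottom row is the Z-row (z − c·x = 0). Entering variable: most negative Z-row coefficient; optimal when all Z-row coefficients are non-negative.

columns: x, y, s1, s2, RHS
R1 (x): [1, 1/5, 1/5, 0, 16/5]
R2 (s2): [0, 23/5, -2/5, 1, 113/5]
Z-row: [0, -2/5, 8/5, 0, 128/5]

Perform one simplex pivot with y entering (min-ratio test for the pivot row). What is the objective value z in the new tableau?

Ratio test on column y — row 1: (16/5)/(1/5) = 16; row 2: (113/5)/(23/5) = 113/23. Minimum is 113/23 at row 2 (s2 leaves); pivot element 23/5.
Pivot on row 2; the Z-row RHS becomes 128/5 − (-2/5)·(113/23) = 634/23.

634/23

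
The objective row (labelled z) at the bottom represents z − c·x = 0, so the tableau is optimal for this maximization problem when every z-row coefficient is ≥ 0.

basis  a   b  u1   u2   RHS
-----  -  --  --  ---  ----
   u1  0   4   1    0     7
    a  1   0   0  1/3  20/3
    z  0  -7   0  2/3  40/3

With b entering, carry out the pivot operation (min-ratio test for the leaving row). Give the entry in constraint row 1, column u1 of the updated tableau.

Ratio test on column b — row 1: 7/4 = 7/4; row 2: entry 0 ≤ 0. Minimum is 7/4 at row 1 (u1 leaves); pivot element 4.
Divide row 1 by 4; eliminate column b from the other rows.
In the new row 1, the u1 entry is the old entry divided by the pivot: 1/4 = 1/4.

1/4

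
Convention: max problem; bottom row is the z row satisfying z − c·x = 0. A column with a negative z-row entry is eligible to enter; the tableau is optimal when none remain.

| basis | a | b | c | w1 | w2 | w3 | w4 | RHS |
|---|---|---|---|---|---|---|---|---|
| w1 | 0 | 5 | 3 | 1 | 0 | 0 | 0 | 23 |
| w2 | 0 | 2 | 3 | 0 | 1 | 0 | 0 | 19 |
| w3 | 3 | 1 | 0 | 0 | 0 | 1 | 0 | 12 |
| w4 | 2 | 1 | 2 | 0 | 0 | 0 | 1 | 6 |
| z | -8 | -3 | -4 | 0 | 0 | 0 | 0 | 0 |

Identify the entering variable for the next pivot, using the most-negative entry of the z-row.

a

Negative z-row entries: a: -8, b: -3, c: -4.
The most negative is -8 in column a, so a enters.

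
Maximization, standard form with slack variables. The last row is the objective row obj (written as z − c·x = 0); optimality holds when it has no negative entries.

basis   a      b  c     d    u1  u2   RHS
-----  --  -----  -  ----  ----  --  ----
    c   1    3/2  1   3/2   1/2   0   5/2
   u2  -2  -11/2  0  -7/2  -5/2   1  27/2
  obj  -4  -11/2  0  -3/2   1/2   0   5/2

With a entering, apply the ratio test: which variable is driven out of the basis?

Column a entries and ratios — c: (5/2)/1 = 5/2; u2: -2 ≤ 0, skip.
Smallest ratio is 5/2 in the row of c, so c leaves.

c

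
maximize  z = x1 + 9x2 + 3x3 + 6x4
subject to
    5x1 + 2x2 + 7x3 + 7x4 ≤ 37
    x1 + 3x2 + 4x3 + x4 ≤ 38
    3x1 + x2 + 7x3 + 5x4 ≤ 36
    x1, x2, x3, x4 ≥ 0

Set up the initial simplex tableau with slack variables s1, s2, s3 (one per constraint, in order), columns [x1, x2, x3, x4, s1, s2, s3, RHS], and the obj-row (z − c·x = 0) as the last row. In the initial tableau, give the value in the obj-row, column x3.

The obj-row carries the negated objective coefficients: the x3 entry is -3.

-3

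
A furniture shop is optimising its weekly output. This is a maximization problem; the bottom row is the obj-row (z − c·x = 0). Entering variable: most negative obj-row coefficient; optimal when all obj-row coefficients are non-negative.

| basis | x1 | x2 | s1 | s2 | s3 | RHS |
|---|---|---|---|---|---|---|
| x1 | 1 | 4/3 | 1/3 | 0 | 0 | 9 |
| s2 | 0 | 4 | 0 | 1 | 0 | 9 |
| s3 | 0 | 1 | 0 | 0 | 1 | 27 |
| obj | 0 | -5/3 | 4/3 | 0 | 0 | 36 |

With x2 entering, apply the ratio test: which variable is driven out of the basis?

s2

Column x2 entries and ratios — x1: 9/(4/3) = 27/4; s2: 9/4 = 9/4; s3: 27/1 = 27.
Smallest ratio is 9/4 in the row of s2, so s2 leaves.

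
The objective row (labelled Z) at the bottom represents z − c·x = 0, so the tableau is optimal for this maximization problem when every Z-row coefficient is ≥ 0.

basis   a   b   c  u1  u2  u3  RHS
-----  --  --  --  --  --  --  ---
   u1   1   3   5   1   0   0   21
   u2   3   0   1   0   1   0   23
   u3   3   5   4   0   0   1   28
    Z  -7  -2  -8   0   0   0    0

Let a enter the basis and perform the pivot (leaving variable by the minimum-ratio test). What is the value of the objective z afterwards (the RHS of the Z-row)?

161/3

Ratio test on column a — row 1: 21/1 = 21; row 2: 23/3 = 23/3; row 3: 28/3 = 28/3. Minimum is 23/3 at row 2 (u2 leaves); pivot element 3.
Pivot on row 2; the Z-row RHS becomes 0 − (-7)·(23/3) = 161/3.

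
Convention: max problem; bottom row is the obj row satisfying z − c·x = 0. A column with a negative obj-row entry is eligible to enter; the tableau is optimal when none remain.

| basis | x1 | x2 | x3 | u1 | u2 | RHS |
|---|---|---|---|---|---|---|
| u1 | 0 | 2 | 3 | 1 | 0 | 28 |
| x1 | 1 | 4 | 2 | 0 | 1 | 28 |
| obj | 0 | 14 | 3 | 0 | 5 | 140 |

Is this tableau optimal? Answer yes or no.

yes

Every obj-row coefficient is ≥ 0, so the tableau is optimal.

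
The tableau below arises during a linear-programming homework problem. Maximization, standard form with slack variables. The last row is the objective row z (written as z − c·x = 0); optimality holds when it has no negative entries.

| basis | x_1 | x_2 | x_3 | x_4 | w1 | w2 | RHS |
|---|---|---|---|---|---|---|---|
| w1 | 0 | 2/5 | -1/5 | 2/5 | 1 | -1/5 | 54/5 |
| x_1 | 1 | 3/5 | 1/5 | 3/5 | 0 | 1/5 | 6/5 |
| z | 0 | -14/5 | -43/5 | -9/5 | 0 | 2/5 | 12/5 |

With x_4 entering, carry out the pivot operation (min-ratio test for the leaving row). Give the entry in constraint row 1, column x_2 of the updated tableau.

0

Ratio test on column x_4 — row 1: (54/5)/(2/5) = 27; row 2: (6/5)/(3/5) = 2. Minimum is 2 at row 2 (x_1 leaves); pivot element 3/5.
Divide row 2 by 3/5; eliminate column x_4 from the other rows.
Row 1 update in column x_2: 2/5 − (2/5)·1 = 0.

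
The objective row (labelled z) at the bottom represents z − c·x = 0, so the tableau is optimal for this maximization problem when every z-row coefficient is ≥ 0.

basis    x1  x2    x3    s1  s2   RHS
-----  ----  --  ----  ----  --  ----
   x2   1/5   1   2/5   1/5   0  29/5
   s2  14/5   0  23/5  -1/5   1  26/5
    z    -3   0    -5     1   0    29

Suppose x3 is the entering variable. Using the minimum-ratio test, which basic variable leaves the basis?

Column x3 entries and ratios — x2: (29/5)/(2/5) = 29/2; s2: (26/5)/(23/5) = 26/23.
Smallest ratio is 26/23 in the row of s2, so s2 leaves.

s2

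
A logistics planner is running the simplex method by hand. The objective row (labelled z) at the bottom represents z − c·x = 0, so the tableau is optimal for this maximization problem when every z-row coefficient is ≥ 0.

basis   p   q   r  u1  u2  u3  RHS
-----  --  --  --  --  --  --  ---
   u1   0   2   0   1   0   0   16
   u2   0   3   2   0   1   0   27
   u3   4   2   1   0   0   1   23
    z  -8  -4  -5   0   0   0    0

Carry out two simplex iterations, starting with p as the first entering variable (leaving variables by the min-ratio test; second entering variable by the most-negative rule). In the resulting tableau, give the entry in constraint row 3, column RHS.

19/8

Ratio test on column p — row 1: entry 0 ≤ 0; row 2: entry 0 ≤ 0; row 3: 23/4 = 23/4. Minimum is 23/4 at row 3 (u3 leaves); pivot element 4.
Divide row 3 by 4; eliminate column p from the other rows.
Second iteration: most negative z-row entry is -3 in column r, so r enters.
Ratio test on column r — row 1: entry 0 ≤ 0; row 2: 27/2 = 27/2; row 3: (23/4)/(1/4) = 23. Minimum is 27/2 at row 2 (u2 leaves); pivot element 2.
Divide row 2 by 2; eliminate column r from the other rows.
After both pivots, the entry at constraint row 3, column RHS is 19/8.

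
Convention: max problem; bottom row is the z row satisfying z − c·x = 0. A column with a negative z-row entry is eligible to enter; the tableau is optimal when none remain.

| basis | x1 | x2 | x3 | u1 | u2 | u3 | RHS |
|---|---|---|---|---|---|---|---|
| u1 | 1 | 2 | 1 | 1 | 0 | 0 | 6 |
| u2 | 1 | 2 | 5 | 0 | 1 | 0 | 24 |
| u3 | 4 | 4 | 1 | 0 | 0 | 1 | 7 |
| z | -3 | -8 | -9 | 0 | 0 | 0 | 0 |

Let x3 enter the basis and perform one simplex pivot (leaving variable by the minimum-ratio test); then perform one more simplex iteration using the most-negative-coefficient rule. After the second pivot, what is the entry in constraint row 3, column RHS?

Ratio test on column x3 — row 1: 6/1 = 6; row 2: 24/5 = 24/5; row 3: 7/1 = 7. Minimum is 24/5 at row 2 (u2 leaves); pivot element 5.
Divide row 2 by 5; eliminate column x3 from the other rows.
Second iteration: most negative z-row entry is -22/5 in column x2, so x2 enters.
Ratio test on column x2 — row 1: (6/5)/(8/5) = 3/4; row 2: (24/5)/(2/5) = 12; row 3: (11/5)/(18/5) = 11/18. Minimum is 11/18 at row 3 (u3 leaves); pivot element 18/5.
Divide row 3 by 18/5; eliminate column x2 from the other rows.
After both pivots, the entry at constraint row 3, column RHS is 11/18.

11/18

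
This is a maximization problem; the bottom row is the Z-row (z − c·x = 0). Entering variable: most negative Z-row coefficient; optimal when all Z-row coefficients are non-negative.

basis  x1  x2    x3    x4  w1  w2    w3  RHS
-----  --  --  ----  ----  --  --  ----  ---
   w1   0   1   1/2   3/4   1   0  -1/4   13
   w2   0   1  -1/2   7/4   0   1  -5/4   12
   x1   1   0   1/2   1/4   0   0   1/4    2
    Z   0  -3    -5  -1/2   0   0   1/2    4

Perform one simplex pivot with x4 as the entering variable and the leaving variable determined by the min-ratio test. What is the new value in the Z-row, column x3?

Ratio test on column x4 — row 1: 13/(3/4) = 52/3; row 2: 12/(7/4) = 48/7; row 3: 2/(1/4) = 8. Minimum is 48/7 at row 2 (w2 leaves); pivot element 7/4.
Divide row 2 by 7/4; eliminate column x4 from the other rows.
Z-row update in column x3: -5 − (-1/2)·(-2/7) = -36/7.

-36/7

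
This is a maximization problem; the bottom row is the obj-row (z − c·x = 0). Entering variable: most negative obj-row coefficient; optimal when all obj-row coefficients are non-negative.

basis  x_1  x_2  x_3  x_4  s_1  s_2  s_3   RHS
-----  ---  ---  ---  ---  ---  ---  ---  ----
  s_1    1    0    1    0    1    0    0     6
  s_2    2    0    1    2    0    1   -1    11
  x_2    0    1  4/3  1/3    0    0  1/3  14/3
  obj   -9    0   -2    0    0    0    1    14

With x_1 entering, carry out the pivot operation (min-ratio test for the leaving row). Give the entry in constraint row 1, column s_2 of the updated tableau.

-1/2

Ratio test on column x_1 — row 1: 6/1 = 6; row 2: 11/2 = 11/2; row 3: entry 0 ≤ 0. Minimum is 11/2 at row 2 (s_2 leaves); pivot element 2.
Divide row 2 by 2; eliminate column x_1 from the other rows.
Row 1 update in column s_2: 0 − 1·(1/2) = -1/2.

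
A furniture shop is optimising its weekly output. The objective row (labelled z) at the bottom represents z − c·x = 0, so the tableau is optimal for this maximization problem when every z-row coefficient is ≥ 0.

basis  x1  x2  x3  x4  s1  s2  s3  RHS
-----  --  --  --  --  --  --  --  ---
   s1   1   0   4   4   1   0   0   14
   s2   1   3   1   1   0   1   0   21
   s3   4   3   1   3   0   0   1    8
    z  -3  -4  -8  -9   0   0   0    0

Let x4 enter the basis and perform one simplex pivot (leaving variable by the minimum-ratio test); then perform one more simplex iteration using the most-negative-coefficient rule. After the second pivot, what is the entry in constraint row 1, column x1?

-13/8

Ratio test on column x4 — row 1: 14/4 = 7/2; row 2: 21/1 = 21; row 3: 8/3 = 8/3. Minimum is 8/3 at row 3 (s3 leaves); pivot element 3.
Divide row 3 by 3; eliminate column x4 from the other rows.
Second iteration: most negative z-row entry is -5 in column x3, so x3 enters.
Ratio test on column x3 — row 1: (10/3)/(8/3) = 5/4; row 2: (55/3)/(2/3) = 55/2; row 3: (8/3)/(1/3) = 8. Minimum is 5/4 at row 1 (s1 leaves); pivot element 8/3.
Divide row 1 by 8/3; eliminate column x3 from the other rows.
After both pivots, the entry at constraint row 1, column x1 is -13/8.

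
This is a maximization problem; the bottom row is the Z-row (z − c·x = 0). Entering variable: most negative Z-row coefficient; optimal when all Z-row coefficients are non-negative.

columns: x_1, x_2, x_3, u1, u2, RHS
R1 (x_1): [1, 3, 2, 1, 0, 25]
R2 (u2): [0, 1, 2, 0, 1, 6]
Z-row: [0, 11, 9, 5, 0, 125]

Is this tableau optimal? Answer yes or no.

Every Z-row coefficient is ≥ 0, so the tableau is optimal.

yes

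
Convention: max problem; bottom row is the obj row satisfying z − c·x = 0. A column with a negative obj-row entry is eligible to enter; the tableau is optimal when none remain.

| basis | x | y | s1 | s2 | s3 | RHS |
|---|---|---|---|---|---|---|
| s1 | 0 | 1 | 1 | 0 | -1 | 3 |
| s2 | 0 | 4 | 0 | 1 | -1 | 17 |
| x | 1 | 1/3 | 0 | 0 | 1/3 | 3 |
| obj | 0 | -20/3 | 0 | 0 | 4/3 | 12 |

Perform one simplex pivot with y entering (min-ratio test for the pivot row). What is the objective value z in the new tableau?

32

Ratio test on column y — row 1: 3/1 = 3; row 2: 17/4 = 17/4; row 3: 3/(1/3) = 9. Minimum is 3 at row 1 (s1 leaves); pivot element 1.
Pivot on row 1; the obj-row RHS becomes 12 − (-20/3)·3 = 32.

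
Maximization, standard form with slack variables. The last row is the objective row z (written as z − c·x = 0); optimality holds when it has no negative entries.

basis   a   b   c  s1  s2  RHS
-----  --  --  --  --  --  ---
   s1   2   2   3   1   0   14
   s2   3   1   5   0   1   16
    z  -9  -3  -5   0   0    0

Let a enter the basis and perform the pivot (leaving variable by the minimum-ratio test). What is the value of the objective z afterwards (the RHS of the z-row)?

48

Ratio test on column a — row 1: 14/2 = 7; row 2: 16/3 = 16/3. Minimum is 16/3 at row 2 (s2 leaves); pivot element 3.
Pivot on row 2; the z-row RHS becomes 0 − (-9)·(16/3) = 48.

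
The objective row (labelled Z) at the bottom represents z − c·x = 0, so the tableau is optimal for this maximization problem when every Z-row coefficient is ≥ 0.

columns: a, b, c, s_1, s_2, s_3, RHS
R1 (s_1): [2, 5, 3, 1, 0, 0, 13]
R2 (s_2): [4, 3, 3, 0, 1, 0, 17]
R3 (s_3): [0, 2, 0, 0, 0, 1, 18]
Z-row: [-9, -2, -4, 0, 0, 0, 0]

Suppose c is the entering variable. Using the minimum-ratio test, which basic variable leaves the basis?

Column c entries and ratios — s_1: 13/3 = 13/3; s_2: 17/3 = 17/3; s_3: 0 ≤ 0, skip.
Smallest ratio is 13/3 in the row of s_1, so s_1 leaves.

s_1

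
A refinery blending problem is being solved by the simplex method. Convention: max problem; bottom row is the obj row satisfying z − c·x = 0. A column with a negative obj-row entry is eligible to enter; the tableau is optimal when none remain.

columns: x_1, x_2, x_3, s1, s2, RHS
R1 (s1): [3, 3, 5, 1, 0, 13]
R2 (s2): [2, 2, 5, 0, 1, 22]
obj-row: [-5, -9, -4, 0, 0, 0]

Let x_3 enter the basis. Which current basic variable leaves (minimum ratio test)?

Column x_3 entries and ratios — s1: 13/5 = 13/5; s2: 22/5 = 22/5.
Smallest ratio is 13/5 in the row of s1, so s1 leaves.

s1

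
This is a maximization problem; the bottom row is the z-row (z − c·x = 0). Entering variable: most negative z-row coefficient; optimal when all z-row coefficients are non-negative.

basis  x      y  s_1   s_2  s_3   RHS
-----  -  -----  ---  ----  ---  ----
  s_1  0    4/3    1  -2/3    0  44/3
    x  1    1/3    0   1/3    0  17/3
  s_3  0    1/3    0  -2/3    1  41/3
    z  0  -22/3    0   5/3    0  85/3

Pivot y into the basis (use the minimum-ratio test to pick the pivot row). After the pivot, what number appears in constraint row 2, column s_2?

1/2

Ratio test on column y — row 1: (44/3)/(4/3) = 11; row 2: (17/3)/(1/3) = 17; row 3: (41/3)/(1/3) = 41. Minimum is 11 at row 1 (s_1 leaves); pivot element 4/3.
Divide row 1 by 4/3; eliminate column y from the other rows.
Row 2 update in column s_2: 1/3 − (1/3)·(-1/2) = 1/2.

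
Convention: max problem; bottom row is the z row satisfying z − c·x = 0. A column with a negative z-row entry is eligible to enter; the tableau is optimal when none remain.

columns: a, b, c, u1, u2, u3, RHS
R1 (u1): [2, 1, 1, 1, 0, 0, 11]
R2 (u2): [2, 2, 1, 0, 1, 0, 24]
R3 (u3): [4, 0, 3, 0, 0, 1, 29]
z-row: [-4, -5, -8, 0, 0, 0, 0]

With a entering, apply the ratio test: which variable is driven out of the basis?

u1

Column a entries and ratios — u1: 11/2 = 11/2; u2: 24/2 = 12; u3: 29/4 = 29/4.
Smallest ratio is 11/2 in the row of u1, so u1 leaves.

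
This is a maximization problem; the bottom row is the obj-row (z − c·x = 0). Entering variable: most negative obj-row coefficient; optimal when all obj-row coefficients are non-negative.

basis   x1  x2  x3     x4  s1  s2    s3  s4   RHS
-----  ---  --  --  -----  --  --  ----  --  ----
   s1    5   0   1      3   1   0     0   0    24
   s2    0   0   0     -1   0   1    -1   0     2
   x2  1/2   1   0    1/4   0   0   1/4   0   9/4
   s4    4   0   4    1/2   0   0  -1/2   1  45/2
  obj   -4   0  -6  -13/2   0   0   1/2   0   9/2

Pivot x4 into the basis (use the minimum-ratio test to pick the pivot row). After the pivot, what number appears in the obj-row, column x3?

-23/6

Ratio test on column x4 — row 1: 24/3 = 8; row 2: entry -1 ≤ 0; row 3: (9/4)/(1/4) = 9; row 4: (45/2)/(1/2) = 45. Minimum is 8 at row 1 (s1 leaves); pivot element 3.
Divide row 1 by 3; eliminate column x4 from the other rows.
obj-row update in column x3: -6 − (-13/2)·(1/3) = -23/6.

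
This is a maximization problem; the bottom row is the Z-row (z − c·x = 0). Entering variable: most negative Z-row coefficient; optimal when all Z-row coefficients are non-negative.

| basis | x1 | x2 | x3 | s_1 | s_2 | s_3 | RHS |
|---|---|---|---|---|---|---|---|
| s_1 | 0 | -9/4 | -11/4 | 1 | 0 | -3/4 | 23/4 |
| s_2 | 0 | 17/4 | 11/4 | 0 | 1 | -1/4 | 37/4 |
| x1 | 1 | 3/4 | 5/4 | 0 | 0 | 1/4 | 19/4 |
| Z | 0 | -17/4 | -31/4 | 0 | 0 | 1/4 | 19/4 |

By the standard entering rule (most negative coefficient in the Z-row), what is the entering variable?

Negative Z-row entries: x2: -17/4, x3: -31/4.
The most negative is -31/4 in column x3, so x3 enters.

x3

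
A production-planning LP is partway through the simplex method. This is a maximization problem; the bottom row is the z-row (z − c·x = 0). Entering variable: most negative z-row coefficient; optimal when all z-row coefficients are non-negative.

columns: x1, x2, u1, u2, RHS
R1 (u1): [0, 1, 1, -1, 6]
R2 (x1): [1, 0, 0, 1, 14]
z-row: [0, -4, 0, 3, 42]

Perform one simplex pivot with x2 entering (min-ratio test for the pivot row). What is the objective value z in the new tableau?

Ratio test on column x2 — row 1: 6/1 = 6; row 2: entry 0 ≤ 0. Minimum is 6 at row 1 (u1 leaves); pivot element 1.
Pivot on row 1; the z-row RHS becomes 42 − (-4)·6 = 66.

66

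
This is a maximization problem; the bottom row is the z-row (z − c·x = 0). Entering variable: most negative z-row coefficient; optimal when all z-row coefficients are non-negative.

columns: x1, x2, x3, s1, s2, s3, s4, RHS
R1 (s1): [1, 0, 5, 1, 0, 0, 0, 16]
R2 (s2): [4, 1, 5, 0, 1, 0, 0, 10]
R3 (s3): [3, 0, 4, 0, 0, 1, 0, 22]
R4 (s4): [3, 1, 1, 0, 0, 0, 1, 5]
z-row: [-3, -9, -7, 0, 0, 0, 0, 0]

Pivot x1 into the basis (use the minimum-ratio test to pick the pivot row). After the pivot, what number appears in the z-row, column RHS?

Ratio test on column x1 — row 1: 16/1 = 16; row 2: 10/4 = 5/2; row 3: 22/3 = 22/3; row 4: 5/3 = 5/3. Minimum is 5/3 at row 4 (s4 leaves); pivot element 3.
Divide row 4 by 3; eliminate column x1 from the other rows.
z-row update in column RHS: 0 − (-3)·(5/3) = 5.

5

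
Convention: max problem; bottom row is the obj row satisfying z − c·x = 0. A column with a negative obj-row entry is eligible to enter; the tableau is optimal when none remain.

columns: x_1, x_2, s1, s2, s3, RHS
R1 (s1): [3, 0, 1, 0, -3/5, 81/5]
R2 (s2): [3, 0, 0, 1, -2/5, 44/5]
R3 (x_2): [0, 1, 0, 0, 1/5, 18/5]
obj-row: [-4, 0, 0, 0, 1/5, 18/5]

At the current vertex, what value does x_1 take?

x_1 is not in the basis, so in the current basic feasible solution x_1 = 0.

0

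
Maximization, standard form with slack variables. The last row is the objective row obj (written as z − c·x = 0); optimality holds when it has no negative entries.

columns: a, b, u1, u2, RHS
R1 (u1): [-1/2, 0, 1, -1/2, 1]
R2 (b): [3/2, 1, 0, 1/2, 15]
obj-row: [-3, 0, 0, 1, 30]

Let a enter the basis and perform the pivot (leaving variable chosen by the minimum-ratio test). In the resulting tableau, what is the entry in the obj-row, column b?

Ratio test on column a — row 1: entry -1/2 ≤ 0; row 2: 15/(3/2) = 10. Minimum is 10 at row 2 (b leaves); pivot element 3/2.
Divide row 2 by 3/2; eliminate column a from the other rows.
obj-row update in column b: 0 − (-3)·(2/3) = 2.

2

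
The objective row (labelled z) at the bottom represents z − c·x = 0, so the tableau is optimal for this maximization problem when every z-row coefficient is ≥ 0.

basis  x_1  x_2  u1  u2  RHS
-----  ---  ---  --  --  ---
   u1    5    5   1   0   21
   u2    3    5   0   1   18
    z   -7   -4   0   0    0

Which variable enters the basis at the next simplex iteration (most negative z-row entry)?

x_1

Negative z-row entries: x_1: -7, x_2: -4.
The most negative is -7 in column x_1, so x_1 enters.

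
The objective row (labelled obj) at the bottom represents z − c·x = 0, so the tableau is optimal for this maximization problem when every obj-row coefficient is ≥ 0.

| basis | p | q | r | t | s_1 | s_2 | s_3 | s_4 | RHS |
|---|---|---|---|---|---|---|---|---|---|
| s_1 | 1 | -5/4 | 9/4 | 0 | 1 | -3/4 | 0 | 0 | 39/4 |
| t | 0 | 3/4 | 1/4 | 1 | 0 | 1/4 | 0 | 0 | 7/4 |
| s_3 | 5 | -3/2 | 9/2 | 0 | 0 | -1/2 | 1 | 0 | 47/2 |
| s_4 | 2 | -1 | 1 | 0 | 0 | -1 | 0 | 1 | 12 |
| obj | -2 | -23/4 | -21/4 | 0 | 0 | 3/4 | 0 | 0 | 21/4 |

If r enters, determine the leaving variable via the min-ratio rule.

s_1

Column r entries and ratios — s_1: (39/4)/(9/4) = 13/3; t: (7/4)/(1/4) = 7; s_3: (47/2)/(9/2) = 47/9; s_4: 12/1 = 12.
Smallest ratio is 13/3 in the row of s_1, so s_1 leaves.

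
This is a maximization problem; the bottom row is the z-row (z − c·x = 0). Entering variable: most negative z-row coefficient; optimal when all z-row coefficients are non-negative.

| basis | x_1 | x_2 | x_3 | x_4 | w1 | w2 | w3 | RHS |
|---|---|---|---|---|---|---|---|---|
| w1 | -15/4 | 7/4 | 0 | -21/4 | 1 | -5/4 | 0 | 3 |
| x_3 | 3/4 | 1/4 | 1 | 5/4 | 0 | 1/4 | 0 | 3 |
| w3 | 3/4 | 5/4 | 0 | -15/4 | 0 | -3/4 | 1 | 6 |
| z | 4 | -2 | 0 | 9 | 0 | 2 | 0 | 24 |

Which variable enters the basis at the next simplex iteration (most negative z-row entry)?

Negative z-row entries: x_2: -2.
The most negative is -2 in column x_2, so x_2 enters.

x_2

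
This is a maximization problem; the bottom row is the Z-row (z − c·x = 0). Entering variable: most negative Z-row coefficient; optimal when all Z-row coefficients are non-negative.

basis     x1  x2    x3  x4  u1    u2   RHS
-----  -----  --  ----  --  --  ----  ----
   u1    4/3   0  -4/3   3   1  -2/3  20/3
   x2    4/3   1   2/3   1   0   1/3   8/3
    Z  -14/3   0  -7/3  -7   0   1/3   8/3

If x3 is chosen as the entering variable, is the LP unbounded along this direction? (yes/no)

no

Column x3 has positive entries in row(s) 2, so the ratio test bounds it — not unbounded.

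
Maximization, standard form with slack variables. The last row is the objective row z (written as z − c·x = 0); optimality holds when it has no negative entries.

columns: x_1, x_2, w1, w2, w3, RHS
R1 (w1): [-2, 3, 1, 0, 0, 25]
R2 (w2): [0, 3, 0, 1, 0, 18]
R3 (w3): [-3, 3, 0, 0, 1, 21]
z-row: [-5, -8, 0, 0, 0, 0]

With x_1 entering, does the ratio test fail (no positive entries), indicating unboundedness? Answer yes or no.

Every constraint-row entry in column x_1 is ≤ 0, so increasing x_1 is unbounded.

yes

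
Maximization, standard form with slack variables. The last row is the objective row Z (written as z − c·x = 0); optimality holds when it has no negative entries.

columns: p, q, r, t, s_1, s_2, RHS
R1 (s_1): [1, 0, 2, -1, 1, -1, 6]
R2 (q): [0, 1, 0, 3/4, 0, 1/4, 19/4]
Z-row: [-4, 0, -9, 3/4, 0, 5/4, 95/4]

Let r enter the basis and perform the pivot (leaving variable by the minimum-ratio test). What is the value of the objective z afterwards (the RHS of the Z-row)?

Ratio test on column r — row 1: 6/2 = 3; row 2: entry 0 ≤ 0. Minimum is 3 at row 1 (s_1 leaves); pivot element 2.
Pivot on row 1; the Z-row RHS becomes 95/4 − (-9)·3 = 203/4.

203/4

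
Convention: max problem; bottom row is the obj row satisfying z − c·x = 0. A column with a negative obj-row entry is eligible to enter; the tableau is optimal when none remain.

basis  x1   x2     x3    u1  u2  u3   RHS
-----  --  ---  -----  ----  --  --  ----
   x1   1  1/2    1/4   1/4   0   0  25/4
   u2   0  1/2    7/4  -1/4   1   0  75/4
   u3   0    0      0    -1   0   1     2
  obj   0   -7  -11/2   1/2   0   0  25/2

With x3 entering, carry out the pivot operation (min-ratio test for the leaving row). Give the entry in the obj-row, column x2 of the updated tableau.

-38/7

Ratio test on column x3 — row 1: (25/4)/(1/4) = 25; row 2: (75/4)/(7/4) = 75/7; row 3: entry 0 ≤ 0. Minimum is 75/7 at row 2 (u2 leaves); pivot element 7/4.
Divide row 2 by 7/4; eliminate column x3 from the other rows.
obj-row update in column x2: -7 − (-11/2)·(2/7) = -38/7.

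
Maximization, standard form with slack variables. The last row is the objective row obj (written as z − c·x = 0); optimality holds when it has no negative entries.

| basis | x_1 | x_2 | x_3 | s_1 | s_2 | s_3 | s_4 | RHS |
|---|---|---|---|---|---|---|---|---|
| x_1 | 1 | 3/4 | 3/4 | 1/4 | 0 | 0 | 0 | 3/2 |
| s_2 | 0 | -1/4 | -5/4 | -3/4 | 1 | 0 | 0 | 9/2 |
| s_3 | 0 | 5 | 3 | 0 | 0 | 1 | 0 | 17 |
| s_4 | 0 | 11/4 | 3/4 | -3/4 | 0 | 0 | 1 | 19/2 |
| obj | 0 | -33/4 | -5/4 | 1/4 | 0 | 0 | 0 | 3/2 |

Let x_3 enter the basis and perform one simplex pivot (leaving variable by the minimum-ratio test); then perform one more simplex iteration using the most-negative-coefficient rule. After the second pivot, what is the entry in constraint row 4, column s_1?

Ratio test on column x_3 — row 1: (3/2)/(3/4) = 2; row 2: entry -5/4 ≤ 0; row 3: 17/3 = 17/3; row 4: (19/2)/(3/4) = 38/3. Minimum is 2 at row 1 (x_1 leaves); pivot element 3/4.
Divide row 1 by 3/4; eliminate column x_3 from the other rows.
Second iteration: most negative obj-row entry is -7 in column x_2, so x_2 enters.
Ratio test on column x_2 — row 1: 2/1 = 2; row 2: 7/1 = 7; row 3: 11/2 = 11/2; row 4: 8/2 = 4. Minimum is 2 at row 1 (x_3 leaves); pivot element 1.
Divide row 1 by 1; eliminate column x_2 from the other rows.
After both pivots, the entry at constraint row 4, column s_1 is -5/3.

-5/3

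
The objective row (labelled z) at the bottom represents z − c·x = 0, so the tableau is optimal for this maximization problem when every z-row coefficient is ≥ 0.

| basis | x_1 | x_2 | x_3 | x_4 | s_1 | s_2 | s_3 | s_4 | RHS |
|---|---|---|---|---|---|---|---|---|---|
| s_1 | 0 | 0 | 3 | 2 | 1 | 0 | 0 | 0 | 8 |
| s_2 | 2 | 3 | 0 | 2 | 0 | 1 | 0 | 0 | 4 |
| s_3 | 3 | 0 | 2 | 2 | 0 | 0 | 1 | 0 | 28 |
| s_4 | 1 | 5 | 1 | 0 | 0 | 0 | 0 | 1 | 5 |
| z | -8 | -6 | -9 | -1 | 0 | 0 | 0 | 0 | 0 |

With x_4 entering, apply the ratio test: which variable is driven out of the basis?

s_2

Column x_4 entries and ratios — s_1: 8/2 = 4; s_2: 4/2 = 2; s_3: 28/2 = 14; s_4: 0 ≤ 0, skip.
Smallest ratio is 2 in the row of s_2, so s_2 leaves.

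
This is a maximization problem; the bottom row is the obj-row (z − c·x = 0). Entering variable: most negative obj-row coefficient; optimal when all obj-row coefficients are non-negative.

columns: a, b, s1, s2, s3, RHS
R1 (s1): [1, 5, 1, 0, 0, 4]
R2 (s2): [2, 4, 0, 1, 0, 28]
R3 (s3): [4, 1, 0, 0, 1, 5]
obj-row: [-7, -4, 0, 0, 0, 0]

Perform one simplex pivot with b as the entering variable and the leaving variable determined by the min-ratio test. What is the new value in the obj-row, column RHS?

16/5

Ratio test on column b — row 1: 4/5 = 4/5; row 2: 28/4 = 7; row 3: 5/1 = 5. Minimum is 4/5 at row 1 (s1 leaves); pivot element 5.
Divide row 1 by 5; eliminate column b from the other rows.
obj-row update in column RHS: 0 − (-4)·(4/5) = 16/5.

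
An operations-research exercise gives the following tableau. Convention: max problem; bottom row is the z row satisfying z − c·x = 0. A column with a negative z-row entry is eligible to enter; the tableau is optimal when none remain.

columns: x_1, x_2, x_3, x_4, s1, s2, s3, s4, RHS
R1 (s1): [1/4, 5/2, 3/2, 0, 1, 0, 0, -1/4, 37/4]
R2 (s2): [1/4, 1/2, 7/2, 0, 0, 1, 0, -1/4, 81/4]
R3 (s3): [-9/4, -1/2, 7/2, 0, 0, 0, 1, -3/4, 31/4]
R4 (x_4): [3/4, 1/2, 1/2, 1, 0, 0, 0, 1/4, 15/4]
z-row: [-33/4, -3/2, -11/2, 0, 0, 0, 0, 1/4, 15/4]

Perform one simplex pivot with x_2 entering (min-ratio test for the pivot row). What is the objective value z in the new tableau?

93/10

Ratio test on column x_2 — row 1: (37/4)/(5/2) = 37/10; row 2: (81/4)/(1/2) = 81/2; row 3: entry -1/2 ≤ 0; row 4: (15/4)/(1/2) = 15/2. Minimum is 37/10 at row 1 (s1 leaves); pivot element 5/2.
Pivot on row 1; the z-row RHS becomes 15/4 − (-3/2)·(37/10) = 93/10.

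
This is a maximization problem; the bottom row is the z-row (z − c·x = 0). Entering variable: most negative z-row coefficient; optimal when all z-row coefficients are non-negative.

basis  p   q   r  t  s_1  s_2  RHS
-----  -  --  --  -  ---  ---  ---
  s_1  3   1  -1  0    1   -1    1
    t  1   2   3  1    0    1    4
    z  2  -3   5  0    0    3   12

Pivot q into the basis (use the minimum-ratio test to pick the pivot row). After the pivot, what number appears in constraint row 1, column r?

-1

Ratio test on column q — row 1: 1/1 = 1; row 2: 4/2 = 2. Minimum is 1 at row 1 (s_1 leaves); pivot element 1.
Divide row 1 by 1; eliminate column q from the other rows.
In the new row 1, the r entry is the old entry divided by the pivot: (-1)/1 = -1.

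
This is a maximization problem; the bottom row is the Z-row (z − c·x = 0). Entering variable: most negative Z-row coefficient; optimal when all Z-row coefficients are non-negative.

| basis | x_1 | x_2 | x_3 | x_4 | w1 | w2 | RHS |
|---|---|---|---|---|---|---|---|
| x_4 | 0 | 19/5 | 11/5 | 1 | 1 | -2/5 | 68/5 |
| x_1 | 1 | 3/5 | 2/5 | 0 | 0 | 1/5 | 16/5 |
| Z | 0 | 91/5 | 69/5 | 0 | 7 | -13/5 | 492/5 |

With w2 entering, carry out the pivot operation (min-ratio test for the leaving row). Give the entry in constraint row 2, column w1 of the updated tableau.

0

Ratio test on column w2 — row 1: entry -2/5 ≤ 0; row 2: (16/5)/(1/5) = 16. Minimum is 16 at row 2 (x_1 leaves); pivot element 1/5.
Divide row 2 by 1/5; eliminate column w2 from the other rows.
In the new row 2, the w1 entry is the old entry divided by the pivot: 0/(1/5) = 0.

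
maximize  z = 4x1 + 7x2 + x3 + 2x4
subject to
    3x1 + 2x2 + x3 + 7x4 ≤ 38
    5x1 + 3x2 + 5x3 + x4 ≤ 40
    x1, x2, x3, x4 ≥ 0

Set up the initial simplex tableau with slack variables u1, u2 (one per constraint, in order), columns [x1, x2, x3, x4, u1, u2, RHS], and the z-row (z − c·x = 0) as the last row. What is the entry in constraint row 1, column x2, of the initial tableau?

2

Constraint 1 has coefficient 2 on x2.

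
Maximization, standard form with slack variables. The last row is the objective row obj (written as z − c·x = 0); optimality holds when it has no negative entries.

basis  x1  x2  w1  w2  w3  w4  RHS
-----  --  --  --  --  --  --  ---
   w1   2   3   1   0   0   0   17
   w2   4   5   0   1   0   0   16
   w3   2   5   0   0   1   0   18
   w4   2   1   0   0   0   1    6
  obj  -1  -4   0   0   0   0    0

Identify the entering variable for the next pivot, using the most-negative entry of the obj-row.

x2

Negative obj-row entries: x1: -1, x2: -4.
The most negative is -4 in column x2, so x2 enters.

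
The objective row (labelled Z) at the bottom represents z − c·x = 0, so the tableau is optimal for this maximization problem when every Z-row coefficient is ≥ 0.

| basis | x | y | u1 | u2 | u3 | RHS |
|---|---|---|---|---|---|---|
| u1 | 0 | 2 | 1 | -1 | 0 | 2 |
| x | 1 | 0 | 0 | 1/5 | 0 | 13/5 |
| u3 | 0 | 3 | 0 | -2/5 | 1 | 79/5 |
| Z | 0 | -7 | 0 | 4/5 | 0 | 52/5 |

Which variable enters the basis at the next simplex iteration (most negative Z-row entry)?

y

Negative Z-row entries: y: -7.
The most negative is -7 in column y, so y enters.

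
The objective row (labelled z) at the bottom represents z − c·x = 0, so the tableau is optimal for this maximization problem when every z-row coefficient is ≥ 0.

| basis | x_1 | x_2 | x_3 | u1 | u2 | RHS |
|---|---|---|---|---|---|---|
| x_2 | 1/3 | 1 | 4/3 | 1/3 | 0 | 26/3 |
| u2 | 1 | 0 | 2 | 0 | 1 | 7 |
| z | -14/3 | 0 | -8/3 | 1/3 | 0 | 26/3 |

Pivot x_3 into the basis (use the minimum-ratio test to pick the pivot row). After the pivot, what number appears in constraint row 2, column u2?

1/2

Ratio test on column x_3 — row 1: (26/3)/(4/3) = 13/2; row 2: 7/2 = 7/2. Minimum is 7/2 at row 2 (u2 leaves); pivot element 2.
Divide row 2 by 2; eliminate column x_3 from the other rows.
In the new row 2, the u2 entry is the old entry divided by the pivot: 1/2 = 1/2.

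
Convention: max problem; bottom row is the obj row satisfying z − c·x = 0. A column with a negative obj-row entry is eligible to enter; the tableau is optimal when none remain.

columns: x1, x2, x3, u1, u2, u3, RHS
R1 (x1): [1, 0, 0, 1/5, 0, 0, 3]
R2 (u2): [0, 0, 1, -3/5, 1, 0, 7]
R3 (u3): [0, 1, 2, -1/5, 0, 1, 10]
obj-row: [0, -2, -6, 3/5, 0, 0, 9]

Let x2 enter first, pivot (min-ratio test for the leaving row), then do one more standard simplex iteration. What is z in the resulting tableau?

39

Ratio test on column x2 — row 1: entry 0 ≤ 0; row 2: entry 0 ≤ 0; row 3: 10/1 = 10. Minimum is 10 at row 3 (u3 leaves); pivot element 1.
Pivot on row 3; the obj-row RHS becomes 9 − (-2)·10 = 29.
Next entering variable (most negative obj-row entry -2): x3.
Ratio test on column x3 — row 1: entry 0 ≤ 0; row 2: 7/1 = 7; row 3: 10/2 = 5. Minimum is 5 at row 3 (x2 leaves); pivot element 2.
After the second pivot the obj-row RHS is 29 − (-2)·5 = 39.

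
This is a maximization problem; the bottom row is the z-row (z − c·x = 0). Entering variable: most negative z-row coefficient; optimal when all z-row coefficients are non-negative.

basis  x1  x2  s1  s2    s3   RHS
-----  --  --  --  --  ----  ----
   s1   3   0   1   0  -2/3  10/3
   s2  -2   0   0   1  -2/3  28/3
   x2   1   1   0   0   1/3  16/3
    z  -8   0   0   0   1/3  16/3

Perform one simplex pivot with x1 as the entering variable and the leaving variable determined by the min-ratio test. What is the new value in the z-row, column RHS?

Ratio test on column x1 — row 1: (10/3)/3 = 10/9; row 2: entry -2 ≤ 0; row 3: (16/3)/1 = 16/3. Minimum is 10/9 at row 1 (s1 leaves); pivot element 3.
Divide row 1 by 3; eliminate column x1 from the other rows.
z-row update in column RHS: 16/3 − (-8)·(10/9) = 128/9.

128/9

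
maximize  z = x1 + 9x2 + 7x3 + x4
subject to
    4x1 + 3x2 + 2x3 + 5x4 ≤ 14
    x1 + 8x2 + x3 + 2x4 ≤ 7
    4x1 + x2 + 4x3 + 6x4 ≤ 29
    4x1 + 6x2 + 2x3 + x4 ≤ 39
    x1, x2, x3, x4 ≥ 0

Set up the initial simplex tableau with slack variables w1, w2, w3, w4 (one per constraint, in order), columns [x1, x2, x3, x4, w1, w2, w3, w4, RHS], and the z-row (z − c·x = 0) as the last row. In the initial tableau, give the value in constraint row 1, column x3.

Constraint 1 has coefficient 2 on x3.

2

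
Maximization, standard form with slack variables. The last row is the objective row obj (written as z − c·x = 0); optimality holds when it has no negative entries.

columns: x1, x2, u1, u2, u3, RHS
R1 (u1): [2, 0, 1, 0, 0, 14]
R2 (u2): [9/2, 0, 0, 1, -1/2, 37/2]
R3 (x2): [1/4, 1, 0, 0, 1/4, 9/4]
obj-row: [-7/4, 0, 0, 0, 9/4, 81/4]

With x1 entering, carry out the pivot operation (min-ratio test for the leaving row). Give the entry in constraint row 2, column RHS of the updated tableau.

37/9

Ratio test on column x1 — row 1: 14/2 = 7; row 2: (37/2)/(9/2) = 37/9; row 3: (9/4)/(1/4) = 9. Minimum is 37/9 at row 2 (u2 leaves); pivot element 9/2.
Divide row 2 by 9/2; eliminate column x1 from the other rows.
In the new row 2, the RHS entry is the old entry divided by the pivot: (37/2)/(9/2) = 37/9.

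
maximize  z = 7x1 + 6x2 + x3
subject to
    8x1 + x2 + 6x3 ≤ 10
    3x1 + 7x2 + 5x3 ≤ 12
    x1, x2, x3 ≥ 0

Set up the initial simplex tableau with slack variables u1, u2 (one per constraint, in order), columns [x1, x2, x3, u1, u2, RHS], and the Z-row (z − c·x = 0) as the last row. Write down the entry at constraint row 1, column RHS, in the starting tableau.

10

The RHS of constraint 1 is b_1 = 10.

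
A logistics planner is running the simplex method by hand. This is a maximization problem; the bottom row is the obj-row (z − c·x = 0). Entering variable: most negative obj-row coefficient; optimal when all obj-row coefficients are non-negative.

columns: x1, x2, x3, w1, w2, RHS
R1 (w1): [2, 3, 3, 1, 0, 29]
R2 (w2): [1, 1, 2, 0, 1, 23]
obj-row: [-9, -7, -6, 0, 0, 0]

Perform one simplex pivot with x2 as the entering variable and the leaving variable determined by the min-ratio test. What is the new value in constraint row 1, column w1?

Ratio test on column x2 — row 1: 29/3 = 29/3; row 2: 23/1 = 23. Minimum is 29/3 at row 1 (w1 leaves); pivot element 3.
Divide row 1 by 3; eliminate column x2 from the other rows.
In the new row 1, the w1 entry is the old entry divided by the pivot: 1/3 = 1/3.

1/3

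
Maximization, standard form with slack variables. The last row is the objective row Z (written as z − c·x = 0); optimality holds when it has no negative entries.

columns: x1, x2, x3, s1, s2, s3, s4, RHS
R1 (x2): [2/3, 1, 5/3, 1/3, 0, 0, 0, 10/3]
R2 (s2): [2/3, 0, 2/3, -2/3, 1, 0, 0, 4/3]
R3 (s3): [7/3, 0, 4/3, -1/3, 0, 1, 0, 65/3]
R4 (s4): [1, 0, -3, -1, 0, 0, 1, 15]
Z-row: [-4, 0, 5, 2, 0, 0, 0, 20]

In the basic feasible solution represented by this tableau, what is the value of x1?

x1 is not in the basis, so in the current basic feasible solution x1 = 0.

0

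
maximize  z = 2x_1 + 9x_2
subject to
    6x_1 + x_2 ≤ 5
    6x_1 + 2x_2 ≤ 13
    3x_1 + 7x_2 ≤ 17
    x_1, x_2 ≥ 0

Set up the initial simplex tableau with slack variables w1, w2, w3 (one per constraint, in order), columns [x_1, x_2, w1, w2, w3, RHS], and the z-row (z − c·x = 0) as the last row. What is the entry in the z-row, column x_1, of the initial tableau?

-2

The z-row carries the negated objective coefficients: the x_1 entry is -2.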